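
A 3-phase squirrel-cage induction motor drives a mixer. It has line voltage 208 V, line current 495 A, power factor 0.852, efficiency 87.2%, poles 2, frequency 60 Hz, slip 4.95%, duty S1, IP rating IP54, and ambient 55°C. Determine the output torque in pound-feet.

P_in = √3·V·I·cosφ = 1.732 × 208 × 495 × 0.852 = 151934 W
P_out = η·P_in = 0.872 × 151934 = 132486 W
n_s = 120×60/2 = 3600 rpm; n = 3600×(1−0.0495) = 3422 rpm
ω = 2π×3422/60 = 358.4 rad/s
τ = P_out/ω = 132486/358.4 = 369.7 N·m
In lb·ft: 369.7/1.356 = 273 lb·ft

273 lb·ft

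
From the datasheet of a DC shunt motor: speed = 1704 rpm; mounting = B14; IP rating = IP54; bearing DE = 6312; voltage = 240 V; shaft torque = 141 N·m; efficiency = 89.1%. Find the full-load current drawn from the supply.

ω = 2π×1704/60 = 178.4 rad/s; P_out = τω = 141 × 178.4 = 25154 W
P_in = P_out / η = 25154 / 0.891 = 28231 W
I = P_in / V = 28231 / 240 = 118 A

118 A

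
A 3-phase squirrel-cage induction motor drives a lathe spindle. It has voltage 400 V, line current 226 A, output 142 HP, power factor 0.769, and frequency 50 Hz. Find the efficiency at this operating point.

88.0 %

P_out = 142 × 746 = 105932 W
P_in = √3·V_L·I_L·cosφ = 1.732 × 400 × 226 × 0.769 = 120404 W
η = P_out / P_in = 105932 / 120404 = 0.880 = 88.0%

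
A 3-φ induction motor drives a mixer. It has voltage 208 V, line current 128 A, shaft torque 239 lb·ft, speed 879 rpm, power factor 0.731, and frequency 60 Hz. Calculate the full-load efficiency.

τ = 239 lb·ft × 1.356 = 324.1 N·m
ω = 2π × 879/60 = 92.05 rad/s; P_out = τω = 324.1 × 92.05 = 29833 W
P_in = √3·V_L·I_L·cosφ = 1.732 × 208 × 128 × 0.731 = 33708 W
η = P_out / P_in = 29833 / 33708 = 0.885 = 88.5%

88.5 %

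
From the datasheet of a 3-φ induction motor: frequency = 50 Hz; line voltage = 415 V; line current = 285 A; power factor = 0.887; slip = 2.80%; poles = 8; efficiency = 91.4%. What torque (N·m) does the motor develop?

P_in = √3·V·I·cosφ = 1.732 × 415 × 285 × 0.887 = 181704 W
P_out = η·P_in = 0.914 × 181704 = 166077 W
n_s = 120×50/8 = 750 rpm; n = 750×(1−0.028) = 729 rpm
ω = 2π×729/60 = 76.34 rad/s
τ = P_out/ω = 166077/76.34 = 2180 N·m

2180 N·m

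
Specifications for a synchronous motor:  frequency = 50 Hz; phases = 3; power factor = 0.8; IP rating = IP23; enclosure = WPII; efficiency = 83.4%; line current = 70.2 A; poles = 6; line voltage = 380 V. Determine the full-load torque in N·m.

294 N·m

P_in = √3·V·I·cosφ = 1.732 × 380 × 70.2 × 0.8 = 36962 W
P_out = η·P_in = 0.834 × 36962 = 30826 W
n = n_s = 120×50/6 = 1000 rpm (synchronous)
ω = 2π×1000/60 = 104.7 rad/s
τ = P_out/ω = 30826/104.7 = 294 N·m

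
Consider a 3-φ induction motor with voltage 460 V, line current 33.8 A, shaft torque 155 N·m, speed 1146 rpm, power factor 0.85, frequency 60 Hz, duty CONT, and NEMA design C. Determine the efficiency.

ω = 2π × 1146/60 = 120 rad/s; P_out = τω = 155 × 120 = 18600 W
P_in = √3·V_L·I_L·cosφ = 1.732 × 460 × 33.8 × 0.85 = 22890 W
η = P_out / P_in = 18600 / 22890 = 0.813 = 81.3%

81.3 %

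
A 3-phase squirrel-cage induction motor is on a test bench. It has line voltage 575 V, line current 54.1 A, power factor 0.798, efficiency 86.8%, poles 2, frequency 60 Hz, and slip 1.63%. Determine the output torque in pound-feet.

74.2 lb·ft

P_in = √3·V·I·cosφ = 1.732 × 575 × 54.1 × 0.798 = 42995 W
P_out = η·P_in = 0.868 × 42995 = 37320 W
n_s = 120×60/2 = 3600 rpm; n = 3600×(1−0.0163) = 3541 rpm
ω = 2π×3541/60 = 370.8 rad/s
τ = P_out/ω = 37320/370.8 = 100.6 N·m
In lb·ft: 100.6/1.356 = 74.2 lb·ft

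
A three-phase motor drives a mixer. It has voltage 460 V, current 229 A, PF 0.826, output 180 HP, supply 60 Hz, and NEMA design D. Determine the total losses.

P_in = √3·V·I·cosφ = 1.732×460×229×0.826 = 150703 W
P_out = 180×746 = 134280 W
Losses = P_in − P_out = 150703 − 134280 = 16423 W

16400 W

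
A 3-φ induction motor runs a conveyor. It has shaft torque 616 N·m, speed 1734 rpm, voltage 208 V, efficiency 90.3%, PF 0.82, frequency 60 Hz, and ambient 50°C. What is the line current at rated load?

ω = 2π×1734/60 = 181.6 rad/s; P_out = τω = 616 × 181.6 = 111866 W
P_in = P_out / η = 111866 / 0.903 = 123883 W
I_L = P_in / (√3·V_L·cosφ) = 123883 / (1.732 × 208 × 0.82) = 419 A

419 A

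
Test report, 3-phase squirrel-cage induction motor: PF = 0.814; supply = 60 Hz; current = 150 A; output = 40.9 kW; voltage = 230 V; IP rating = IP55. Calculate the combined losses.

P_in = √3·V·I·cosφ = 1.732×230×150×0.814 = 48640 W
P_out = 40900 W
Losses = P_in − P_out = 48640 − 40900 = 7740 W

7740 W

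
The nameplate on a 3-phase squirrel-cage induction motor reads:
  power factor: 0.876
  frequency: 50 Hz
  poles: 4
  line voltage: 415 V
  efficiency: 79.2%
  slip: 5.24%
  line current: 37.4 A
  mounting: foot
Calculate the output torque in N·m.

P_in = √3·V·I·cosφ = 1.732 × 415 × 37.4 × 0.876 = 23549 W
P_out = η·P_in = 0.792 × 23549 = 18651 W
n_s = 120×50/4 = 1500 rpm; n = 1500×(1−0.0524) = 1421 rpm
ω = 2π×1421/60 = 148.8 rad/s
τ = P_out/ω = 18651/148.8 = 125 N·m

125 N·m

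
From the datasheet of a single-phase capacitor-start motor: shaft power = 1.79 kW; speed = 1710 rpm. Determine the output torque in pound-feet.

ω = 2π × 1710/60 = 179.1 rad/s
τ = P/ω = 1790/179.1 = 9.994 N·m
In lb·ft: 9.994/1.356 = 7.37 lb·ft

7.37 lb·ft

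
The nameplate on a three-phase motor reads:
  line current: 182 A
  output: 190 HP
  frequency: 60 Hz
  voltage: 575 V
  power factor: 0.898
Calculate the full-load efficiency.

87.1 %

P_out = 190 × 746 = 141740 W
P_in = √3·V_L·I_L·cosφ = 1.732 × 575 × 182 × 0.898 = 162766 W
η = P_out / P_in = 141740 / 162766 = 0.871 = 87.1%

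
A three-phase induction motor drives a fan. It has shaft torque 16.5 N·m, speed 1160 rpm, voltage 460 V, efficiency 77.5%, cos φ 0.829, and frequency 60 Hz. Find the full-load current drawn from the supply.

ω = 2π×1160/60 = 121.5 rad/s; P_out = τω = 16.5 × 121.5 = 2005 W
P_in = P_out / η = 2005 / 0.775 = 2587 W
I_L = P_in / (√3·V_L·cosφ) = 2587 / (1.732 × 460 × 0.829) = 3.92 A

3.92 A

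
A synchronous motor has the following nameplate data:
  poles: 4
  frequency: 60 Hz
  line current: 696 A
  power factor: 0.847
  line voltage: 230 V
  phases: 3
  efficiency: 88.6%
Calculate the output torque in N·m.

1100 N·m

P_in = √3·V·I·cosφ = 1.732 × 230 × 696 × 0.847 = 234838 W
P_out = η·P_in = 0.886 × 234838 = 208066 W
n = n_s = 120×60/4 = 1800 rpm (synchronous)
ω = 2π×1800/60 = 188.5 rad/s
τ = P_out/ω = 208066/188.5 = 1100 N·m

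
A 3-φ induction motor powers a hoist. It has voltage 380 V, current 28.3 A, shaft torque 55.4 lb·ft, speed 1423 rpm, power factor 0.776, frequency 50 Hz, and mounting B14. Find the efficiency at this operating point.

τ = 55.4 lb·ft × 1.356 = 75.12 N·m
ω = 2π × 1423/60 = 149 rad/s; P_out = τω = 75.12 × 149 = 11193 W
P_in = √3·V_L·I_L·cosφ = 1.732 × 380 × 28.3 × 0.776 = 14454 W
η = P_out / P_in = 11193 / 14454 = 0.774 = 77.4%

77.4 %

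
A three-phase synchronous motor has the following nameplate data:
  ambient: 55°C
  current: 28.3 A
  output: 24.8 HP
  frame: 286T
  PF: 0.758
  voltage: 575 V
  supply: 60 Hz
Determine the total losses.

2860 W

P_in = √3·V·I·cosφ = 1.732×575×28.3×0.758 = 21363 W
P_out = 24.8×746 = 18501 W
Losses = P_in − P_out = 21363 − 18501 = 2862 W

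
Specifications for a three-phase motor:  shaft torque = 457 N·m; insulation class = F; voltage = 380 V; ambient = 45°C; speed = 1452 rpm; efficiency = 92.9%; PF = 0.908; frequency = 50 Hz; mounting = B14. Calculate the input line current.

125 A

ω = 2π×1452/60 = 152.1 rad/s; P_out = τω = 457 × 152.1 = 69510 W
P_in = P_out / η = 69510 / 0.929 = 74822 W
I_L = P_in / (√3·V_L·cosφ) = 74822 / (1.732 × 380 × 0.908) = 125 A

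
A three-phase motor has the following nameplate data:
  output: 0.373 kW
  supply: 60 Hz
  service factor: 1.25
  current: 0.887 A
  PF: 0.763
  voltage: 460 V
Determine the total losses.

166 W

P_in = √3·V·I·cosφ = 1.732×460×0.887×0.763 = 539 W
P_out = 373 W
Losses = P_in − P_out = 539 − 373 = 166 W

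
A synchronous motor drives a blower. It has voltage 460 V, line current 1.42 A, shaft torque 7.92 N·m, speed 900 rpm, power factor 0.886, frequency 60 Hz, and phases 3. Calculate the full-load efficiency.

74.5 %

ω = 2π × 900/60 = 94.25 rad/s; P_out = τω = 7.92 × 94.25 = 746 W
P_in = √3·V_L·I_L·cosφ = 1.732 × 460 × 1.42 × 0.886 = 1002 W
η = P_out / P_in = 746 / 1002 = 0.745 = 74.5%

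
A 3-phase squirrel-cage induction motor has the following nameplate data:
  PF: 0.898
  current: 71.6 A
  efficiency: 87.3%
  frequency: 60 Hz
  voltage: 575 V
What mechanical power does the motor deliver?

P_in = √3·V·I·cosφ = 1.732 × 575 × 71.6 × 0.898 = 64033 W
P_out = η·P_in = 0.873 × 64033 = 55901 W

55.9 kW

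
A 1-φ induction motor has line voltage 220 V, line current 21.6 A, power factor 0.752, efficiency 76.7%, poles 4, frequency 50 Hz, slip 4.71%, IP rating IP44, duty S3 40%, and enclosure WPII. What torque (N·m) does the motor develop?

P_in = V·I·cosφ = 220 × 21.6 × 0.752 = 3574 W
P_out = η·P_in = 0.767 × 3574 = 2741 W
n_s = 120×50/4 = 1500 rpm; n = 1500×(1−0.0471) = 1429 rpm
ω = 2π×1429/60 = 149.6 rad/s
τ = P_out/ω = 2741/149.6 = 18.3 N·m

18.3 N·m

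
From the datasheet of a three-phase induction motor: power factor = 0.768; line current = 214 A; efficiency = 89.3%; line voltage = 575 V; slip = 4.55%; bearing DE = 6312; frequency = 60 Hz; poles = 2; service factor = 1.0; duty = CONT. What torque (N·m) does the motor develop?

406 N·m

P_in = √3·V·I·cosφ = 1.732 × 575 × 214 × 0.768 = 163678 W
P_out = η·P_in = 0.893 × 163678 = 146164 W
n_s = 120×60/2 = 3600 rpm; n = 3600×(1−0.0455) = 3436 rpm
ω = 2π×3436/60 = 359.8 rad/s
τ = P_out/ω = 146164/359.8 = 406 N·m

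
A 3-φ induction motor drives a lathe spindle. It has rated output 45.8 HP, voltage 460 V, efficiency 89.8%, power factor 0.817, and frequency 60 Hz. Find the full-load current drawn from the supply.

P_out = 45.8 × 746 = 34167 W
P_in = P_out / η = 34167 / 0.898 = 38048 W
I_L = P_in / (√3·V_L·cosφ) = 38048 / (1.732 × 460 × 0.817) = 58.5 A

58.5 A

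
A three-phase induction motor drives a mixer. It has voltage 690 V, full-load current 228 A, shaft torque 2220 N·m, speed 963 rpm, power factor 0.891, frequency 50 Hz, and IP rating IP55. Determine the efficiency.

ω = 2π × 963/60 = 100.8 rad/s; P_out = τω = 2220 × 100.8 = 223776 W
P_in = √3·V_L·I_L·cosφ = 1.732 × 690 × 228 × 0.891 = 242778 W
η = P_out / P_in = 223776 / 242778 = 0.922 = 92.2%

92.2 %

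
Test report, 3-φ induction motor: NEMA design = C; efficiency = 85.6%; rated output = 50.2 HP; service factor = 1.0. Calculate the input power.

43.7 kW

P_out = 50.2 × 746 = 37449 W
P_in = P_out/η = 37449/0.856 = 43749 W = 43.7 kW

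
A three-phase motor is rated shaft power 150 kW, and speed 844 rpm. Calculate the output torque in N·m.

ω = 2π × 844/60 = 88.38 rad/s
τ = P/ω = 150000/88.38 = 1700 N·m

1700 N·m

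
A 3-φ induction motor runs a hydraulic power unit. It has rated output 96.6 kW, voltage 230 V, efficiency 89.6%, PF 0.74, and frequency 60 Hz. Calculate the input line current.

366 A

P_out = 96.6 kW = 96600 W
P_in = P_out / η = 96600 / 0.896 = 107813 W
I_L = P_in / (√3·V_L·cosφ) = 107813 / (1.732 × 230 × 0.74) = 366 A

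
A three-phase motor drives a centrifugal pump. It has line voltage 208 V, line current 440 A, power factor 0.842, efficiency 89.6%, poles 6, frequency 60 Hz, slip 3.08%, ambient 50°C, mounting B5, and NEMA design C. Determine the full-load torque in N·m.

P_in = √3·V·I·cosφ = 1.732 × 208 × 440 × 0.842 = 133468 W
P_out = η·P_in = 0.896 × 133468 = 119587 W
n_s = 120×60/6 = 1200 rpm; n = 1200×(1−0.0308) = 1163 rpm
ω = 2π×1163/60 = 121.8 rad/s
τ = P_out/ω = 119587/121.8 = 982 N·m

982 N·m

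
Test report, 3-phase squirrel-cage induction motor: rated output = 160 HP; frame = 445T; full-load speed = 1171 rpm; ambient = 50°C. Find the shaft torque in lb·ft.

P_out = 160 × 746 = 119360 W
ω = 2π × 1171/60 = 122.6 rad/s
τ = P_out/ω = 119360/122.6 = 973.6 N·m
In lb·ft: 973.6/1.356 = 718 lb·ft

718 lb·ft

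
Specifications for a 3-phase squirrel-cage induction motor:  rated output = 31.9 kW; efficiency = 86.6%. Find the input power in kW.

P_out = 31900 W
P_in = P_out/η = 31900/0.866 = 36836 W = 36.8 kW

36.8 kW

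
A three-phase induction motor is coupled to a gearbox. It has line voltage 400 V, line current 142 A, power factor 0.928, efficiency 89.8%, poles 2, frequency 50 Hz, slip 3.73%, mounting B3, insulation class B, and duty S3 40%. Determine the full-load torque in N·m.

271 N·m

P_in = √3·V·I·cosφ = 1.732 × 400 × 142 × 0.928 = 91294 W
P_out = η·P_in = 0.898 × 91294 = 81982 W
n_s = 120×50/2 = 3000 rpm; n = 3000×(1−0.0373) = 2888 rpm
ω = 2π×2888/60 = 302.4 rad/s
τ = P_out/ω = 81982/302.4 = 271 N·m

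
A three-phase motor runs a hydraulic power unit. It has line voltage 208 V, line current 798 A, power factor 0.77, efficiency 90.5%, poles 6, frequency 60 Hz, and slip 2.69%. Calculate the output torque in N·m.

1640 N·m

P_in = √3·V·I·cosφ = 1.732 × 208 × 798 × 0.77 = 221363 W
P_out = η·P_in = 0.905 × 221363 = 200334 W
n_s = 120×60/6 = 1200 rpm; n = 1200×(1−0.0269) = 1168 rpm
ω = 2π×1168/60 = 122.3 rad/s
τ = P_out/ω = 200334/122.3 = 1640 N·m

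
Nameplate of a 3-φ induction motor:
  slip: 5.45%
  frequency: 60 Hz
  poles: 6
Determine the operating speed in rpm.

n_s = 120f/p = 120×60/6 = 1200 rpm
n = n_s(1 − s) = 1200 × (1 − 0.0545) = 1135 rpm

1135 rpm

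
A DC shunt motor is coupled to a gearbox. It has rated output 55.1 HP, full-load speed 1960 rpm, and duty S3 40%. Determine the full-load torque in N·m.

P_out = 55.1 × 746 = 41105 W
ω = 2π × 1960/60 = 205.3 rad/s
τ = P_out/ω = 41105/205.3 = 200 N·m

200 N·m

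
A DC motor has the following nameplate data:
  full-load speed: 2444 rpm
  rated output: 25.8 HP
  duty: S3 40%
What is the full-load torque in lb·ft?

P_out = 25.8 × 746 = 19247 W
ω = 2π × 2444/60 = 255.9 rad/s
τ = P_out/ω = 19247/255.9 = 75.21 N·m
In lb·ft: 75.21/1.356 = 55.5 lb·ft

55.5 lb·ft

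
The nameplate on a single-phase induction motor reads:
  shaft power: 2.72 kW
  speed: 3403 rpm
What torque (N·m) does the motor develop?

ω = 2π × 3403/60 = 356.4 rad/s
τ = P/ω = 2720/356.4 = 7.63 N·m

7.63 N·m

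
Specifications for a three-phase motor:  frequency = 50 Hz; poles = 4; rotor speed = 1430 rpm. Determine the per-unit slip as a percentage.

4.7 %

n_s = 120f/p = 120×50/4 = 1500 rpm
s = (n_s − n)/n_s = (1500 − 1430)/1500 = 0.0467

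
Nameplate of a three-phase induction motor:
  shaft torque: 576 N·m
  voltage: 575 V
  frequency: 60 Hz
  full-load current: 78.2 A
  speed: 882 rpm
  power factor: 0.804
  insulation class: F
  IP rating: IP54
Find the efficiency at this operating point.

85.0 %

ω = 2π × 882/60 = 92.36 rad/s; P_out = τω = 576 × 92.36 = 53199 W
P_in = √3·V_L·I_L·cosφ = 1.732 × 575 × 78.2 × 0.804 = 62615 W
η = P_out / P_in = 53199 / 62615 = 0.850 = 85.0%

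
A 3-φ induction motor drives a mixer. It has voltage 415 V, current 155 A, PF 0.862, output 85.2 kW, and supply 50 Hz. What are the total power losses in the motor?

P_in = √3·V·I·cosφ = 1.732×415×155×0.862 = 96036 W
P_out = 85200 W
Losses = P_in − P_out = 96036 − 85200 = 10836 W

10800 W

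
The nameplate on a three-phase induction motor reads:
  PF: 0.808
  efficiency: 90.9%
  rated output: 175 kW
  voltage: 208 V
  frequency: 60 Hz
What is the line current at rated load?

661 A

P_out = 175 kW = 175000 W
P_in = P_out / η = 175000 / 0.909 = 192519 W
I_L = P_in / (√3·V_L·cosφ) = 192519 / (1.732 × 208 × 0.808) = 661 A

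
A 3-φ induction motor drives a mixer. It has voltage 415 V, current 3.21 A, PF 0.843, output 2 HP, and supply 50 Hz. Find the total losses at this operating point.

P_in = √3·V·I·cosφ = 1.732×415×3.21×0.843 = 1945 W
P_out = 2×746 = 1492 W
Losses = P_in − P_out = 1945 − 1492 = 453 W

453 W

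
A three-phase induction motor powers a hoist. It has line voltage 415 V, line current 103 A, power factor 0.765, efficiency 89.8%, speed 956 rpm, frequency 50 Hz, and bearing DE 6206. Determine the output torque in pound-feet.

375 lb·ft

P_in = √3·V·I·cosφ = 1.732 × 415 × 103 × 0.765 = 56636 W
P_out = η·P_in = 0.898 × 56636 = 50859 W
n = 956 rpm
ω = 2π×956/60 = 100.1 rad/s
τ = P_out/ω = 50859/100.1 = 508.1 N·m
In lb·ft: 508.1/1.356 = 375 lb·ft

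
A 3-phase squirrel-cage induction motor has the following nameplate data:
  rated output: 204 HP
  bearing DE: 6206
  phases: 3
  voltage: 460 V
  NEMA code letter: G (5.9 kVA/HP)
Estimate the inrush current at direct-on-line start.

S_LR = 5.9 × 204 = 1203.6 kVA
I_LR = S_LR/(√3·V_L) = 1203600/(1.732×460) = 1510 A

1510 A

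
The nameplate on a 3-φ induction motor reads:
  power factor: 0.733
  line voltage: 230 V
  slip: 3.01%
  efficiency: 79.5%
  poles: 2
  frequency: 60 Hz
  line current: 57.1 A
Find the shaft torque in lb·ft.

P_in = √3·V·I·cosφ = 1.732 × 230 × 57.1 × 0.733 = 16673 W
P_out = η·P_in = 0.795 × 16673 = 13255 W
n_s = 120×60/2 = 3600 rpm; n = 3600×(1−0.0301) = 3492 rpm
ω = 2π×3492/60 = 365.7 rad/s
τ = P_out/ω = 13255/365.7 = 36.25 N·m
In lb·ft: 36.25/1.356 = 26.7 lb·ft

26.7 lb·ft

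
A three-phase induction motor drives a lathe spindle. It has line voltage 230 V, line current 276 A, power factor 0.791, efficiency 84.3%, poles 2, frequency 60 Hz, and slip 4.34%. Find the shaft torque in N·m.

P_in = √3·V·I·cosφ = 1.732 × 230 × 276 × 0.791 = 86968 W
P_out = η·P_in = 0.843 × 86968 = 73314 W
n_s = 120×60/2 = 3600 rpm; n = 3600×(1−0.0434) = 3444 rpm
ω = 2π×3444/60 = 360.7 rad/s
τ = P_out/ω = 73314/360.7 = 203 N·m

203 N·m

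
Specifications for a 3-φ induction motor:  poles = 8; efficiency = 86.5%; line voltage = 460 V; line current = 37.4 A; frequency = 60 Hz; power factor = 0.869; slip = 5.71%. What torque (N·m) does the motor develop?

252 N·m

P_in = √3·V·I·cosφ = 1.732 × 460 × 37.4 × 0.869 = 25894 W
P_out = η·P_in = 0.865 × 25894 = 22398 W
n_s = 120×60/8 = 900 rpm; n = 900×(1−0.0571) = 849 rpm
ω = 2π×849/60 = 88.91 rad/s
τ = P_out/ω = 22398/88.91 = 252 N·m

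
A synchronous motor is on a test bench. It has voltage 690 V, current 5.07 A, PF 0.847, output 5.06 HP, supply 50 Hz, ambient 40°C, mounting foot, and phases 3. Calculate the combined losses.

P_in = √3·V·I·cosφ = 1.732×690×5.07×0.847 = 5132 W
P_out = 5.06×746 = 3775 W
Losses = P_in − P_out = 5132 − 3775 = 1357 W

1.36 kW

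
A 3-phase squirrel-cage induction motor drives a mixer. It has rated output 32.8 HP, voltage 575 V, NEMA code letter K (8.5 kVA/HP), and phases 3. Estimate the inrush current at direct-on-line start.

280 A

S_LR = 8.5 × 32.8 = 278.8 kVA
I_LR = S_LR/(√3·V_L) = 278800/(1.732×575) = 280 A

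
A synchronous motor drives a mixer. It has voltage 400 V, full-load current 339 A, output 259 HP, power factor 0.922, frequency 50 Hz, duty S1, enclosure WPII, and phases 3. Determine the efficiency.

P_out = 259 × 746 = 193214 W
P_in = √3·V_L·I_L·cosφ = 1.732 × 400 × 339 × 0.922 = 216540 W
η = P_out / P_in = 193214 / 216540 = 0.892 = 89.2%

89.2 %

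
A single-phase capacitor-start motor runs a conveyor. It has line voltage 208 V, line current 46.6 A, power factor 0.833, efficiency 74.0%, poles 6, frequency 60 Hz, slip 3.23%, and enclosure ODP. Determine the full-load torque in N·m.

P_in = V·I·cosφ = 208 × 46.6 × 0.833 = 8074 W
P_out = η·P_in = 0.74 × 8074 = 5975 W
n_s = 120×60/6 = 1200 rpm; n = 1200×(1−0.0323) = 1161 rpm
ω = 2π×1161/60 = 121.6 rad/s
τ = P_out/ω = 5975/121.6 = 49.1 N·m

49.1 N·m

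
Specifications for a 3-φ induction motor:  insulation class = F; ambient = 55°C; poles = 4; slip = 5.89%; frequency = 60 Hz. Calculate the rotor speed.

1694 rpm

n_s = 120f/p = 120×60/4 = 1800 rpm
n = n_s(1 − s) = 1800 × (1 − 0.0589) = 1694 rpm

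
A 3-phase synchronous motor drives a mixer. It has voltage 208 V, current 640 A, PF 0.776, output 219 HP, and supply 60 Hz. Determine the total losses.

15.5 kW

P_in = √3·V·I·cosφ = 1.732×208×640×0.776 = 178918 W
P_out = 219×746 = 163374 W
Losses = P_in − P_out = 178918 − 163374 = 15544 W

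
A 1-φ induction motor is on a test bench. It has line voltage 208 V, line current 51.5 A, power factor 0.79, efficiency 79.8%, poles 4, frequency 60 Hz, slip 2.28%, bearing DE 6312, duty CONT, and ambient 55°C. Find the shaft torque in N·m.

36.7 N·m

P_in = V·I·cosφ = 208 × 51.5 × 0.79 = 8462 W
P_out = η·P_in = 0.798 × 8462 = 6753 W
n_s = 120×60/4 = 1800 rpm; n = 1800×(1−0.0228) = 1759 rpm
ω = 2π×1759/60 = 184.2 rad/s
τ = P_out/ω = 6753/184.2 = 36.7 N·m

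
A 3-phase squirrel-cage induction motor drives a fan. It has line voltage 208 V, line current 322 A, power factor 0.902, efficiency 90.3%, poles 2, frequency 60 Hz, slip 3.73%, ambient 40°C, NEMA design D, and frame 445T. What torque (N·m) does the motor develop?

260 N·m

P_in = √3·V·I·cosφ = 1.732 × 208 × 322 × 0.902 = 104634 W
P_out = η·P_in = 0.903 × 104634 = 94485 W
n_s = 120×60/2 = 3600 rpm; n = 3600×(1−0.0373) = 3466 rpm
ω = 2π×3466/60 = 363 rad/s
τ = P_out/ω = 94485/363 = 260 N·m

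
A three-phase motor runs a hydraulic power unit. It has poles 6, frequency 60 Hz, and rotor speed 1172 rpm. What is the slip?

2.3 %

n_s = 120f/p = 120×60/6 = 1200 rpm
s = (n_s − n)/n_s = (1200 − 1172)/1200 = 0.0233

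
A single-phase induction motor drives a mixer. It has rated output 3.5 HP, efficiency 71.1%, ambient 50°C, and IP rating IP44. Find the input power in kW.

3.67 kW

P_out = 3.5 × 746 = 2611 W
P_in = P_out/η = 2611/0.711 = 3672 W = 3.67 kW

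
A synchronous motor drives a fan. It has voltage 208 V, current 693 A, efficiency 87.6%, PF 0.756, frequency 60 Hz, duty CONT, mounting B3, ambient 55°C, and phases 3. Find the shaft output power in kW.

165 kW

P_in = √3·V·I·cosφ = 1.732 × 208 × 693 × 0.756 = 188741 W
P_out = η·P_in = 0.876 × 188741 = 165337 W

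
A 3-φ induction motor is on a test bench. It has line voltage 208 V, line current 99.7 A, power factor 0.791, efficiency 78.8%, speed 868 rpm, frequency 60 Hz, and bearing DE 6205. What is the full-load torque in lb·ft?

P_in = √3·V·I·cosφ = 1.732 × 208 × 99.7 × 0.791 = 28411 W
P_out = η·P_in = 0.788 × 28411 = 22388 W
n = 868 rpm
ω = 2π×868/60 = 90.9 rad/s
τ = P_out/ω = 22388/90.9 = 246.3 N·m
In lb·ft: 246.3/1.356 = 182 lb·ft

182 lb·ft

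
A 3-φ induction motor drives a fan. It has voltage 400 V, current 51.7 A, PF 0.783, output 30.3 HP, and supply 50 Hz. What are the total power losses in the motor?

P_in = √3·V·I·cosφ = 1.732×400×51.7×0.783 = 28045 W
P_out = 30.3×746 = 22604 W
Losses = P_in − P_out = 28045 − 22604 = 5441 W

5440 W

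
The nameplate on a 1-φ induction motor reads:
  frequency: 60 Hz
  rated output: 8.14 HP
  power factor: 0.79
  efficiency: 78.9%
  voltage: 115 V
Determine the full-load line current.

P_out = 8.14 × 746 = 6072 W
P_in = P_out / η = 6072 / 0.789 = 7696 W
I = P_in / (V·cosφ) = 7696 / (115 × 0.79) = 84.7 A

84.7 A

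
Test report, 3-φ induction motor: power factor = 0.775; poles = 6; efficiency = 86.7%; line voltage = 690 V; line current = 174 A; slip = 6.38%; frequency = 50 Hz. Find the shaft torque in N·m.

P_in = √3·V·I·cosφ = 1.732 × 690 × 174 × 0.775 = 161157 W
P_out = η·P_in = 0.867 × 161157 = 139723 W
n_s = 120×50/6 = 1000 rpm; n = 1000×(1−0.0638) = 936 rpm
ω = 2π×936/60 = 98.02 rad/s
τ = P_out/ω = 139723/98.02 = 1430 N·m

1430 N·m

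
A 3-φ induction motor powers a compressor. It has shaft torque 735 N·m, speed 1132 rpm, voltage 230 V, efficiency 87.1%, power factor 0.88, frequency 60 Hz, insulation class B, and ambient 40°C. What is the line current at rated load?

ω = 2π×1132/60 = 118.5 rad/s; P_out = τω = 735 × 118.5 = 87098 W
P_in = P_out / η = 87098 / 0.871 = 99998 W
I_L = P_in / (√3·V_L·cosφ) = 99998 / (1.732 × 230 × 0.88) = 285 A

285 A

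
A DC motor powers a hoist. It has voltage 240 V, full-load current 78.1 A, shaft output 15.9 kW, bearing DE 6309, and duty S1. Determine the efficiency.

P_out = 15.9 kW = 15900 W
P_in = V·I = 240 × 78.1 = 18744 W
η = P_out / P_in = 15900 / 18744 = 0.848 = 84.8%

84.8 %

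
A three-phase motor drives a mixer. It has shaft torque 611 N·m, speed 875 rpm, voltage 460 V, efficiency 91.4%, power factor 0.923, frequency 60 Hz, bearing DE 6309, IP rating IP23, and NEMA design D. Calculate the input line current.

83.3 A

ω = 2π×875/60 = 91.63 rad/s; P_out = τω = 611 × 91.63 = 55986 W
P_in = P_out / η = 55986 / 0.914 = 61254 W
I_L = P_in / (√3·V_L·cosφ) = 61254 / (1.732 × 460 × 0.923) = 83.3 A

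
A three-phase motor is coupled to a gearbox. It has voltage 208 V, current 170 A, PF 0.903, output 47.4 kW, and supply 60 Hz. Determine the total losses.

P_in = √3·V·I·cosφ = 1.732×208×170×0.903 = 55303 W
P_out = 47400 W
Losses = P_in − P_out = 55303 − 47400 = 7903 W

7.9 kW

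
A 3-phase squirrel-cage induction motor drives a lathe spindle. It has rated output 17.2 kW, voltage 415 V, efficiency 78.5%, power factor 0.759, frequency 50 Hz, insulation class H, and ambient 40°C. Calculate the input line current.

40.2 A

P_out = 17.2 kW = 17200 W
P_in = P_out / η = 17200 / 0.785 = 21911 W
I_L = P_in / (√3·V_L·cosφ) = 21911 / (1.732 × 415 × 0.759) = 40.2 A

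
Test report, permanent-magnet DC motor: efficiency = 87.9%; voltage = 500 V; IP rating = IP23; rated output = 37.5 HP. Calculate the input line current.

P_out = 37.5 × 746 = 27975 W
P_in = P_out / η = 27975 / 0.879 = 31826 W
I = P_in / V = 31826 / 500 = 63.7 A

63.7 A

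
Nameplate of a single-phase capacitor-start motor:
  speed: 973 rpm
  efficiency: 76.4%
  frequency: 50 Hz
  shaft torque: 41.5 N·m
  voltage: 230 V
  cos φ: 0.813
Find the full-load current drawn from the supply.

29.6 A

ω = 2π×973/60 = 101.9 rad/s; P_out = τω = 41.5 × 101.9 = 4229 W
P_in = P_out / η = 4229 / 0.764 = 5535 W
I = P_in / (V·cosφ) = 5535 / (230 × 0.813) = 29.6 A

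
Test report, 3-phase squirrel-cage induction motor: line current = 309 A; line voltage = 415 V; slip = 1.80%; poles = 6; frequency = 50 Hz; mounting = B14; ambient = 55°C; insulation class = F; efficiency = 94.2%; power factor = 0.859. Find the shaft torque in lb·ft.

1290 lb·ft

P_in = √3·V·I·cosφ = 1.732 × 415 × 309 × 0.859 = 190786 W
P_out = η·P_in = 0.942 × 190786 = 179720 W
n_s = 120×50/6 = 1000 rpm; n = 1000×(1−0.018) = 982 rpm
ω = 2π×982/60 = 102.8 rad/s
τ = P_out/ω = 179720/102.8 = 1748 N·m
In lb·ft: 1748/1.356 = 1290 lb·ft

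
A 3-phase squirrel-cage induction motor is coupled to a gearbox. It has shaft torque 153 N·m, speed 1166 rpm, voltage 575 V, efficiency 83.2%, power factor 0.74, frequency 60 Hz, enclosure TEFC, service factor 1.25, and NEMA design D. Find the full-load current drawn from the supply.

ω = 2π×1166/60 = 122.1 rad/s; P_out = τω = 153 × 122.1 = 18681 W
P_in = P_out / η = 18681 / 0.832 = 22453 W
I_L = P_in / (√3·V_L·cosφ) = 22453 / (1.732 × 575 × 0.74) = 30.5 A

30.5 A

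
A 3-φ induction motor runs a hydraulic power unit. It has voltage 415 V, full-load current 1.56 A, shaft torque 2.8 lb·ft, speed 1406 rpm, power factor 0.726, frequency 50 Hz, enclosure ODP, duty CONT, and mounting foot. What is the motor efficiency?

τ = 2.8 lb·ft × 1.356 = 3.797 N·m
ω = 2π × 1406/60 = 147.2 rad/s; P_out = τω = 3.797 × 147.2 = 559 W
P_in = √3·V_L·I_L·cosφ = 1.732 × 415 × 1.56 × 0.726 = 814 W
η = P_out / P_in = 559 / 814 = 0.687 = 68.7%

68.7 %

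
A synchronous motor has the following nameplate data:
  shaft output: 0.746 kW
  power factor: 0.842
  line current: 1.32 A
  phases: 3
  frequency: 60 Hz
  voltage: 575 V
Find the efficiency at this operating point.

P_out = 0.746 kW = 746 W
P_in = √3·V_L·I_L·cosφ = 1.732 × 575 × 1.32 × 0.842 = 1107 W
η = P_out / P_in = 746 / 1107 = 0.674 = 67.4%

67.4 %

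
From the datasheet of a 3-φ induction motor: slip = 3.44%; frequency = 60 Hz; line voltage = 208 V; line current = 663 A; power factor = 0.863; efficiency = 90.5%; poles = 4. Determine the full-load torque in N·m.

1020 N·m

P_in = √3·V·I·cosφ = 1.732 × 208 × 663 × 0.863 = 206127 W
P_out = η·P_in = 0.905 × 206127 = 186545 W
n_s = 120×60/4 = 1800 rpm; n = 1800×(1−0.0344) = 1738 rpm
ω = 2π×1738/60 = 182 rad/s
τ = P_out/ω = 186545/182 = 1020 N·m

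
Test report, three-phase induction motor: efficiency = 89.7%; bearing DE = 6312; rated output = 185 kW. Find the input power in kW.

P_out = 185000 W
P_in = P_out/η = 185000/0.897 = 206243 W = 206 kW

206 kW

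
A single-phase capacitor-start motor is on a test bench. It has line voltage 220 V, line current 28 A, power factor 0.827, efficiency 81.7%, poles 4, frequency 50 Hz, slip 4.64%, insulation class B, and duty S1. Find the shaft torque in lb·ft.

20.5 lb·ft

P_in = V·I·cosφ = 220 × 28 × 0.827 = 5094 W
P_out = η·P_in = 0.817 × 5094 = 4162 W
n_s = 120×50/4 = 1500 rpm; n = 1500×(1−0.0464) = 1430 rpm
ω = 2π×1430/60 = 149.7 rad/s
τ = P_out/ω = 4162/149.7 = 27.8 N·m
In lb·ft: 27.8/1.356 = 20.5 lb·ft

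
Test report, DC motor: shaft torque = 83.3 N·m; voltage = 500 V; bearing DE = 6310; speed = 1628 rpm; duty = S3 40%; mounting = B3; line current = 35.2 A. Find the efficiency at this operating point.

ω = 2π × 1628/60 = 170.5 rad/s; P_out = τω = 83.3 × 170.5 = 14203 W
P_in = V·I = 500 × 35.2 = 17600 W
η = P_out / P_in = 14203 / 17600 = 0.807 = 80.7%

80.7 %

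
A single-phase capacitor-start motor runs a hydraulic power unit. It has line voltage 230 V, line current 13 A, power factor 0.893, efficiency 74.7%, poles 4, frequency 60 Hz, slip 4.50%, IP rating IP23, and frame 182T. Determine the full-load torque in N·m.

P_in = V·I·cosφ = 230 × 13 × 0.893 = 2670 W
P_out = η·P_in = 0.747 × 2670 = 1994 W
n_s = 120×60/4 = 1800 rpm; n = 1800×(1−0.045) = 1719 rpm
ω = 2π×1719/60 = 180 rad/s
τ = P_out/ω = 1994/180 = 11.1 N·m

11.1 N·m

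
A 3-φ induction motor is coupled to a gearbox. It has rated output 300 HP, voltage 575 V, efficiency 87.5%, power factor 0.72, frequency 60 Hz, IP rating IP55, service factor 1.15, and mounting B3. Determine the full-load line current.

P_out = 300 × 746 = 223800 W
P_in = P_out / η = 223800 / 0.875 = 255771 W
I_L = P_in / (√3·V_L·cosφ) = 255771 / (1.732 × 575 × 0.72) = 357 A

357 A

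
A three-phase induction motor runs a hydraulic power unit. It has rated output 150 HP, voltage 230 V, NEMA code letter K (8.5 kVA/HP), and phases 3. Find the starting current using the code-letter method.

3200 A

S_LR = 8.5 × 150 = 1275 kVA
I_LR = S_LR/(√3·V_L) = 1275000/(1.732×230) = 3200 A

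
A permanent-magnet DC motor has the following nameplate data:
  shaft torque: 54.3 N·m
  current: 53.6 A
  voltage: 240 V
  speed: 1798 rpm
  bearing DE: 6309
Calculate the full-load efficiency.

ω = 2π × 1798/60 = 188.3 rad/s; P_out = τω = 54.3 × 188.3 = 10225 W
P_in = V·I = 240 × 53.6 = 12864 W
η = P_out / P_in = 10225 / 12864 = 0.795 = 79.5%

79.5 %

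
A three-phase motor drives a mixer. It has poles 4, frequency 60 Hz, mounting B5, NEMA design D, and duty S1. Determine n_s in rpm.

1800 rpm

n_s = 120f/p = 120×60/4 = 1800 rpm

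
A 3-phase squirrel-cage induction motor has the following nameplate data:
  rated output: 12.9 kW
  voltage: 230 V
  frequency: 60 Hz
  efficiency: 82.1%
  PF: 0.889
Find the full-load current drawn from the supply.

P_out = 12.9 kW = 12900 W
P_in = P_out / η = 12900 / 0.821 = 15713 W
I_L = P_in / (√3·V_L·cosφ) = 15713 / (1.732 × 230 × 0.889) = 44.4 A

44.4 A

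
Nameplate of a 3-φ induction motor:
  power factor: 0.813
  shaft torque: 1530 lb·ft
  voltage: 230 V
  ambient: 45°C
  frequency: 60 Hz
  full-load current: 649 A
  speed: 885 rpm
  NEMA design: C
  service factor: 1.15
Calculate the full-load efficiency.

τ = 1530 lb·ft × 1.356 = 2075 N·m
ω = 2π × 885/60 = 92.68 rad/s; P_out = τω = 2075 × 92.68 = 192311 W
P_in = √3·V_L·I_L·cosφ = 1.732 × 230 × 649 × 0.813 = 210189 W
η = P_out / P_in = 192311 / 210189 = 0.915 = 91.5%

91.5 %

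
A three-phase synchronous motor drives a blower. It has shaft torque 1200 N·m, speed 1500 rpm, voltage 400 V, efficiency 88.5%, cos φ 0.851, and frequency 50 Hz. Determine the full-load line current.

ω = 2π×1500/60 = 157.1 rad/s; P_out = τω = 1200 × 157.1 = 188520 W
P_in = P_out / η = 188520 / 0.885 = 213017 W
I_L = P_in / (√3·V_L·cosφ) = 213017 / (1.732 × 400 × 0.851) = 361 A

361 A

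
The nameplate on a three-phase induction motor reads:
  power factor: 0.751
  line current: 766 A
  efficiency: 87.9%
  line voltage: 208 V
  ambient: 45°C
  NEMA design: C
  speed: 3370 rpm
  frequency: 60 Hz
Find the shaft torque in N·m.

P_in = √3·V·I·cosφ = 1.732 × 208 × 766 × 0.751 = 207243 W
P_out = η·P_in = 0.879 × 207243 = 182167 W
n = 3370 rpm
ω = 2π×3370/60 = 352.9 rad/s
τ = P_out/ω = 182167/352.9 = 516 N·m

516 N·m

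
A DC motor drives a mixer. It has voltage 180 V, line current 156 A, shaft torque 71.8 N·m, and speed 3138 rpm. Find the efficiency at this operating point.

84.0 %

ω = 2π × 3138/60 = 328.6 rad/s; P_out = τω = 71.8 × 328.6 = 23593 W
P_in = V·I = 180 × 156 = 28080 W
η = P_out / P_in = 23593 / 28080 = 0.840 = 84.0%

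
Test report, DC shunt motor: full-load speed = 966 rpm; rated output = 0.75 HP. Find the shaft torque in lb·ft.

P_out = 0.75 × 746 = 560 W
ω = 2π × 966/60 = 101.2 rad/s
τ = P_out/ω = 560/101.2 = 5.534 N·m
In lb·ft: 5.534/1.356 = 4.08 lb·ft

4.08 lb·ft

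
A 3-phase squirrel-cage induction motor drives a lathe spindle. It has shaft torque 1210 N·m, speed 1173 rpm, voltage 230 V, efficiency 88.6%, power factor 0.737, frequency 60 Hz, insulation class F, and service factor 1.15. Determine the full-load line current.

ω = 2π×1173/60 = 122.8 rad/s; P_out = τω = 1210 × 122.8 = 148588 W
P_in = P_out / η = 148588 / 0.886 = 167707 W
I_L = P_in / (√3·V_L·cosφ) = 167707 / (1.732 × 230 × 0.737) = 571 A

571 A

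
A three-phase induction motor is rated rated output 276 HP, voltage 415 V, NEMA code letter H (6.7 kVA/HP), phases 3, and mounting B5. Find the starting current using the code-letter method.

2570 A

S_LR = 6.7 × 276 = 1849.2 kVA
I_LR = S_LR/(√3·V_L) = 1849200/(1.732×415) = 2570 A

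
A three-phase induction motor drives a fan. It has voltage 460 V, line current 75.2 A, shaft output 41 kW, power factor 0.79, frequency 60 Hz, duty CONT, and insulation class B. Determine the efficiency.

P_out = 41 kW = 41000 W
P_in = √3·V_L·I_L·cosφ = 1.732 × 460 × 75.2 × 0.79 = 47332 W
η = P_out / P_in = 41000 / 47332 = 0.866 = 86.6%

86.6 %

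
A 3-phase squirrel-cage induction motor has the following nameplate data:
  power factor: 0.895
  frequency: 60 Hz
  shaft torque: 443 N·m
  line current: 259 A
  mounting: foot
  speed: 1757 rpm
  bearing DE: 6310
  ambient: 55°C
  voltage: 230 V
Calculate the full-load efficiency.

88.3 %

ω = 2π × 1757/60 = 184 rad/s; P_out = τω = 443 × 184 = 81512 W
P_in = √3·V_L·I_L·cosφ = 1.732 × 230 × 259 × 0.895 = 92342 W
η = P_out / P_in = 81512 / 92342 = 0.883 = 88.3%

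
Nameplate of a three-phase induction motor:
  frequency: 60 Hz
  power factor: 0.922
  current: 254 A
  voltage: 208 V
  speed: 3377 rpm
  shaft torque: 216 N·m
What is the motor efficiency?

90.5 %

ω = 2π × 3377/60 = 353.6 rad/s; P_out = τω = 216 × 353.6 = 76378 W
P_in = √3·V_L·I_L·cosφ = 1.732 × 208 × 254 × 0.922 = 84368 W
η = P_out / P_in = 76378 / 84368 = 0.905 = 90.5%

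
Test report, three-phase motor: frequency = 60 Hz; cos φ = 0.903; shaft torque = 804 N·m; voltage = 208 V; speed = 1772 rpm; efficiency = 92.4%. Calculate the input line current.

496 A

ω = 2π×1772/60 = 185.6 rad/s; P_out = τω = 804 × 185.6 = 149222 W
P_in = P_out / η = 149222 / 0.924 = 161496 W
I_L = P_in / (√3·V_L·cosφ) = 161496 / (1.732 × 208 × 0.903) = 496 A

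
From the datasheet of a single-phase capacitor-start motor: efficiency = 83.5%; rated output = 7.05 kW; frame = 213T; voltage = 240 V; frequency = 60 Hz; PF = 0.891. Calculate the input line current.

39.5 A

P_out = 7.05 kW = 7050 W
P_in = P_out / η = 7050 / 0.835 = 8443 W
I = P_in / (V·cosφ) = 8443 / (240 × 0.891) = 39.5 A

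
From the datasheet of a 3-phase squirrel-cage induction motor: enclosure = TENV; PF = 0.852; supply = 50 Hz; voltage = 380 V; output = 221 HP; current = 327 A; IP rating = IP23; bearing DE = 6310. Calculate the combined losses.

P_in = √3·V·I·cosφ = 1.732×380×327×0.852 = 183366 W
P_out = 221×746 = 164866 W
Losses = P_in − P_out = 183366 − 164866 = 18500 W

18.5 kW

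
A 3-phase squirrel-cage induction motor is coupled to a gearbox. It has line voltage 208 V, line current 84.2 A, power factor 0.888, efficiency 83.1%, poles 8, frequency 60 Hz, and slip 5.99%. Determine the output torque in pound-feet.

186 lb·ft

P_in = √3·V·I·cosφ = 1.732 × 208 × 84.2 × 0.888 = 26936 W
P_out = η·P_in = 0.831 × 26936 = 22384 W
n_s = 120×60/8 = 900 rpm; n = 900×(1−0.0599) = 846 rpm
ω = 2π×846/60 = 88.59 rad/s
τ = P_out/ω = 22384/88.59 = 252.7 N·m
In lb·ft: 252.7/1.356 = 186 lb·ft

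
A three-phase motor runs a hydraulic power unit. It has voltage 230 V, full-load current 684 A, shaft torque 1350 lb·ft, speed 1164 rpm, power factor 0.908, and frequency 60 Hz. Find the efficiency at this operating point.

τ = 1350 lb·ft × 1.356 = 1831 N·m
ω = 2π × 1164/60 = 121.9 rad/s; P_out = τω = 1831 × 121.9 = 223199 W
P_in = √3·V_L·I_L·cosφ = 1.732 × 230 × 684 × 0.908 = 247410 W
η = P_out / P_in = 223199 / 247410 = 0.902 = 90.2%

90.2 %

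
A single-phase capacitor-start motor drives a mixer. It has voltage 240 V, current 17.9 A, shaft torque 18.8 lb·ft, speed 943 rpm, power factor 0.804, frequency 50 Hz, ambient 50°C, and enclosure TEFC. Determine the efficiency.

τ = 18.8 lb·ft × 1.356 = 25.49 N·m
ω = 2π × 943/60 = 98.75 rad/s; P_out = τω = 25.49 × 98.75 = 2517 W
P_in = V·I·cosφ = 240 × 17.9 × 0.804 = 3454 W
η = P_out / P_in = 2517 / 3454 = 0.729 = 72.9%

72.9 %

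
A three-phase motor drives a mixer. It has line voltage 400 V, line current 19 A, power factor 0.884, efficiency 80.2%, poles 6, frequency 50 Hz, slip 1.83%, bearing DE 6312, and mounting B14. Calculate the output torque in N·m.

P_in = √3·V·I·cosφ = 1.732 × 400 × 19 × 0.884 = 11636 W
P_out = η·P_in = 0.802 × 11636 = 9332 W
n_s = 120×50/6 = 1000 rpm; n = 1000×(1−0.0183) = 982 rpm
ω = 2π×982/60 = 102.8 rad/s
τ = P_out/ω = 9332/102.8 = 90.8 N·m

90.8 N·m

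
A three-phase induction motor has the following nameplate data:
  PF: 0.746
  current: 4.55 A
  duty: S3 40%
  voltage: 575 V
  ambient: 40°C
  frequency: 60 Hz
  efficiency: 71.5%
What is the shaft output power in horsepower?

3.24 HP

P_in = √3·V·I·cosφ = 1.732 × 575 × 4.55 × 0.746 = 3380 W
P_out = η·P_in = 0.715 × 3380 = 2417 W
= 2417/746 = 3.24 HP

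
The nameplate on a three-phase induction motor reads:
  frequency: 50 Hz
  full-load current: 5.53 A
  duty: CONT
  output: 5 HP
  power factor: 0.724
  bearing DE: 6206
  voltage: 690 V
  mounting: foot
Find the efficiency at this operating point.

P_out = 5 × 746 = 3730 W
P_in = √3·V_L·I_L·cosφ = 1.732 × 690 × 5.53 × 0.724 = 4785 W
η = P_out / P_in = 3730 / 4785 = 0.780 = 78.0%

78.0 %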